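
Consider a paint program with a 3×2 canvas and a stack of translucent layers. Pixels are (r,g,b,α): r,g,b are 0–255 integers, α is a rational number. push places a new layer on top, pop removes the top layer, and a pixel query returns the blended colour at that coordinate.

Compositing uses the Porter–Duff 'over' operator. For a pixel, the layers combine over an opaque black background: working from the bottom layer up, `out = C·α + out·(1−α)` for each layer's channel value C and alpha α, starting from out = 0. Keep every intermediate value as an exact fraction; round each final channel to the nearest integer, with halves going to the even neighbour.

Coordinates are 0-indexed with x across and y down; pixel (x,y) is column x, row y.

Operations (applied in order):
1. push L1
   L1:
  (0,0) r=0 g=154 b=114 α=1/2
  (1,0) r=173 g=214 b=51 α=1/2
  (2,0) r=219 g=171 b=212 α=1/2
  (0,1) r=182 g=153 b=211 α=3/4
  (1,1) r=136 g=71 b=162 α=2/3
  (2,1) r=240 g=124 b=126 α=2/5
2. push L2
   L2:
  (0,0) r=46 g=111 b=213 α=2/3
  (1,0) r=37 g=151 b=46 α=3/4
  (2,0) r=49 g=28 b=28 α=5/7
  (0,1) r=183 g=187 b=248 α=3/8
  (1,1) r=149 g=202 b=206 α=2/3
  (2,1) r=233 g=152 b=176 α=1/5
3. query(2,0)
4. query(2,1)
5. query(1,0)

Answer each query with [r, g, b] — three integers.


at x=2,y=0 over L1,L2:
after L1 α=1/2: [219/2, 171/2, 106]
after L2 α=5/7: [464/7, 311/7, 352/7]
= [66, 44, 50]

query (2,1) [L1,L2] — begin 0,0,0
+L1 (α=2/5) → [96, 248/5, 252/5]
+L2 (α=1/5) → [617/5, 1752/25, 1888/25]
= [123, 70, 76]

at x=1,y=0 over L1,L2:
L1 α=1/2: [173/2, 107, 51/2]
L2 α=3/4: [395/8, 140, 327/8]
→ [49, 140, 41]


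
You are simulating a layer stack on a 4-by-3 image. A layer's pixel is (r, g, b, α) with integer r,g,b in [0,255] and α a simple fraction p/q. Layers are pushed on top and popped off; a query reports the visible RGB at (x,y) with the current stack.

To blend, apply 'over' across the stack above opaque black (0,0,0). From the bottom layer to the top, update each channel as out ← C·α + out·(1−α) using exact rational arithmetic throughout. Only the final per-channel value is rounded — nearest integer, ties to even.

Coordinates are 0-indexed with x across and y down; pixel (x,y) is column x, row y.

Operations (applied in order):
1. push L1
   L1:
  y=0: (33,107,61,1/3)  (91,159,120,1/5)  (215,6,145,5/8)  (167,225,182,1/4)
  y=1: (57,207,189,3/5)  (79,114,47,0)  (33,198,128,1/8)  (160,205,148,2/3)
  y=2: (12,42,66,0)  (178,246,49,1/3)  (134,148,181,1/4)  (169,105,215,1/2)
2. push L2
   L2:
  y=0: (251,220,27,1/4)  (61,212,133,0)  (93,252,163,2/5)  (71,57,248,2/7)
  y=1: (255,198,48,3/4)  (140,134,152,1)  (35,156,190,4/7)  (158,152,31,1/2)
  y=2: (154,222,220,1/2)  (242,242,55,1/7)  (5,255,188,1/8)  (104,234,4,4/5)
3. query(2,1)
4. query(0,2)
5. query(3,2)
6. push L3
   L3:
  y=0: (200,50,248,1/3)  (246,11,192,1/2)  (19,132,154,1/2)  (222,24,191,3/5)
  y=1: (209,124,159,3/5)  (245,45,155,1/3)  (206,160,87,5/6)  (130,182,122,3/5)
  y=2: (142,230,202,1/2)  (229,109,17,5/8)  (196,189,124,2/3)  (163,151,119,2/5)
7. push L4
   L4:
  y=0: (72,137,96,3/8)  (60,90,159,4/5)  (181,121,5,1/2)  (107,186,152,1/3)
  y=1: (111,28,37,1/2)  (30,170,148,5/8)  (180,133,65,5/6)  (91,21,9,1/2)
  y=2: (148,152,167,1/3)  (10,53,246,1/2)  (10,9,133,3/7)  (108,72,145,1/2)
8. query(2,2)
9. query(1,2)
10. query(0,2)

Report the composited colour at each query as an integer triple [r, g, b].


at x=2,y=1 over L1,L2:
L1 α=1/8: [33/8, 99/4, 16]
L2 α=4/7: [1219/56, 399/4, 808/7]
rounded: [22, 100, 115]

at x=0,y=2 over L1,L2:
+L1 (α=0) → [0, 0, 0]
+L2 (α=1/2) → [77, 111, 110]
rounded: [77, 111, 110]

(3,2) stack=L1,L2; from [0,0,0]:
+L1 (α=1/2) → [169/2, 105/2, 215/2]
+L2 (α=4/5) → [1001/10, 1977/10, 247/10]
= [100, 198, 25]

(2,2) stack=L1,L2,L3,L4; from [0,0,0]:
L1 α=1/4: [67/2, 37, 181/4]
L2 α=1/8: [479/16, 257/4, 2019/32]
L3 α=2/3: [6751/48, 1769/12, 9955/96]
L4 α=3/7: [7111/84, 1850/21, 19531/168]
= [85, 88, 116]

query (1,2) [L1,L2,L3,L4] — begin 0,0,0
L1 α=1/3: [178/3, 82, 49/3]
L2 α=1/7: [598/7, 734/7, 153/7]
L3 α=5/8: [9809/56, 6017/56, 527/28]
L4 α=1/2: [10369/112, 8985/112, 7415/56]
rounded: [93, 80, 132]

query (0,2) [L1,L2,L3,L4] — begin 0,0,0
+L1 (α=0) → [0, 0, 0]
+L2 (α=1/2) → [77, 111, 110]
+L3 (α=1/2) → [219/2, 341/2, 156]
+L4 (α=1/3) → [367/3, 493/3, 479/3]
→ [122, 164, 160]


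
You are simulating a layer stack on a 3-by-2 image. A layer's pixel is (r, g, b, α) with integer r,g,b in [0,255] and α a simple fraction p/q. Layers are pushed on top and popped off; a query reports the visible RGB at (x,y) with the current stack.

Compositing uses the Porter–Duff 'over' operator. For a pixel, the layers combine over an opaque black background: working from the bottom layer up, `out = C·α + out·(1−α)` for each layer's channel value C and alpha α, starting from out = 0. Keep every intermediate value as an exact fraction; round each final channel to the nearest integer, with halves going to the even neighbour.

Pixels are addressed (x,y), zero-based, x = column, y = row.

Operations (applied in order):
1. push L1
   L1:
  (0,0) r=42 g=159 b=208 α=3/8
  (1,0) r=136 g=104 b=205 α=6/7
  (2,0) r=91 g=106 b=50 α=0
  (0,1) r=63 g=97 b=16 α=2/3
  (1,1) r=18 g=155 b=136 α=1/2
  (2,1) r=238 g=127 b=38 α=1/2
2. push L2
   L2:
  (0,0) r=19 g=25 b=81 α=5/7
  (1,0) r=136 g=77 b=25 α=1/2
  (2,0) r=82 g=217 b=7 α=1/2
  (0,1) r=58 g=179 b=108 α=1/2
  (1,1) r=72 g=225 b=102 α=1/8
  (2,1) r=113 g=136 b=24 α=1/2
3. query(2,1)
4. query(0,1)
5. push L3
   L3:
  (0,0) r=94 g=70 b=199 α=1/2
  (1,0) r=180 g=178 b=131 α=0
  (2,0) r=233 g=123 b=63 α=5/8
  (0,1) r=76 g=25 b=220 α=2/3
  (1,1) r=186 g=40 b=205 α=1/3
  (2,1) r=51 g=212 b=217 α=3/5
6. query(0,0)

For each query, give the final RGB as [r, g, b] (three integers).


query (2,1) [L1,L2] — begin 0,0,0
+L1 (α=1/2) → [119, 127/2, 19]
+L2 (α=1/2) → [116, 399/4, 43/2]
rounded: [116, 100, 22]

query (0,1) [L1,L2] — begin 0,0,0
L1 α=2/3: [42, 194/3, 32/3]
L2 α=1/2: [50, 731/6, 178/3]
rounded: [50, 122, 59]

query (0,0) [L1,L2,L3] — begin 0,0,0
L1 α=3/8: [63/4, 477/8, 78]
L2 α=5/7: [253/14, 977/28, 561/7]
L3 α=1/2: [1569/28, 2937/56, 977/7]
→ [56, 52, 140]


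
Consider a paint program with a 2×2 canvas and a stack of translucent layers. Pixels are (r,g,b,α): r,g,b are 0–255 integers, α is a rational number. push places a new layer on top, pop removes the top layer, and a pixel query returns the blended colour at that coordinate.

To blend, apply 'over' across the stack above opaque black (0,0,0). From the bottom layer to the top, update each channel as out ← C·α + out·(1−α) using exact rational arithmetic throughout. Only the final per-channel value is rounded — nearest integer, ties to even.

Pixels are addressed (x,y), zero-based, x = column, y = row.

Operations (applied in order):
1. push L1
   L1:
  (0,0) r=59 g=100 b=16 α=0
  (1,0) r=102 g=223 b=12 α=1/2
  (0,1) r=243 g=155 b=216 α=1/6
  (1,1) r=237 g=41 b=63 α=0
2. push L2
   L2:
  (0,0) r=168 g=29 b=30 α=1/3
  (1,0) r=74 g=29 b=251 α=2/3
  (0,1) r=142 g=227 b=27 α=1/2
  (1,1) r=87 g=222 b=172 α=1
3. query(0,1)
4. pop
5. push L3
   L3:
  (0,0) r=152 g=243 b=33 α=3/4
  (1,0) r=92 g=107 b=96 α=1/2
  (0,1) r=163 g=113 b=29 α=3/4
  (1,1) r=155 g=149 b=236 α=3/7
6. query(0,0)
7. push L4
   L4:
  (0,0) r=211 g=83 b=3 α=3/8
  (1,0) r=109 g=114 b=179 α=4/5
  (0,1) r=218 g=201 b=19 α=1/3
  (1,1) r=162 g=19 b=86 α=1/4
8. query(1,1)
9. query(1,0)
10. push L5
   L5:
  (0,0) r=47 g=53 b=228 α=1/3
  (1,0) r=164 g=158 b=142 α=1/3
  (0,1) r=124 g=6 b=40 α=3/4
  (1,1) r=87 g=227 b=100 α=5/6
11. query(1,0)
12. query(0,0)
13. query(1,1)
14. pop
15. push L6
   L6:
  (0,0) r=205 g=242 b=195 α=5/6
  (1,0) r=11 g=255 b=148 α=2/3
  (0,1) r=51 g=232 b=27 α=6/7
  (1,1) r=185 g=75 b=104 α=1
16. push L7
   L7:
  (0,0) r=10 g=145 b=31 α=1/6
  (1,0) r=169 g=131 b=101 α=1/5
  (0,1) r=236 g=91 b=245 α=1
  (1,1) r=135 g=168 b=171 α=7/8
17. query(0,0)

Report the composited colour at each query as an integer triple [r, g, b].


at x=0,y=1 over L1,L2:
+L1 (α=1/6) → [81/2, 155/6, 36]
+L2 (α=1/2) → [365/4, 1517/12, 63/2]
→ [91, 126, 32]

query (0,0) [L1,L3] — begin 0,0,0
L1 α=0: [0, 0, 0]
L3 α=3/4: [114, 729/4, 99/4]
→ [114, 182, 25]

(1,1) stack=L1,L3,L4; from [0,0,0]:
after L1 α=0: [0, 0, 0]
after L3 α=3/7: [465/7, 447/7, 708/7]
after L4 α=1/4: [2529/28, 737/14, 1363/14]
→ [90, 53, 97]

at x=1,y=0 over L1,L3,L4:
after L1 α=1/2: [51, 223/2, 6]
after L3 α=1/2: [143/2, 437/4, 51]
after L4 α=4/5: [203/2, 2261/20, 767/5]
= [102, 113, 153]

at x=1,y=0 over L1,L3,L4,L5:
after L1 α=1/2: [51, 223/2, 6]
after L3 α=1/2: [143/2, 437/4, 51]
after L4 α=4/5: [203/2, 2261/20, 767/5]
after L5 α=1/3: [367/3, 3841/30, 748/5]
= [122, 128, 150]

(0,0) stack=L1,L3,L4,L5; from [0,0,0]:
+L1 (α=0) → [0, 0, 0]
+L3 (α=3/4) → [114, 729/4, 99/4]
+L4 (α=3/8) → [1203/8, 4641/32, 531/32]
+L5 (α=1/3) → [1391/12, 5489/48, 1393/16]
→ [116, 114, 87]

query (1,1) [L1,L3,L4,L5] — begin 0,0,0
after L1 α=0: [0, 0, 0]
after L3 α=3/7: [465/7, 447/7, 708/7]
after L4 α=1/4: [2529/28, 737/14, 1363/14]
after L5 α=5/6: [4903/56, 16627/84, 8363/84]
rounded: [88, 198, 100]

query (0,0) [L1,L3,L4,L6,L7] — begin 0,0,0
after L1 α=0: [0, 0, 0]
after L3 α=3/4: [114, 729/4, 99/4]
after L4 α=3/8: [1203/8, 4641/32, 531/32]
after L6 α=5/6: [9403/48, 43361/192, 10577/64]
after L7 α=1/6: [47495/288, 244645/1152, 54869/384]
→ [165, 212, 143]


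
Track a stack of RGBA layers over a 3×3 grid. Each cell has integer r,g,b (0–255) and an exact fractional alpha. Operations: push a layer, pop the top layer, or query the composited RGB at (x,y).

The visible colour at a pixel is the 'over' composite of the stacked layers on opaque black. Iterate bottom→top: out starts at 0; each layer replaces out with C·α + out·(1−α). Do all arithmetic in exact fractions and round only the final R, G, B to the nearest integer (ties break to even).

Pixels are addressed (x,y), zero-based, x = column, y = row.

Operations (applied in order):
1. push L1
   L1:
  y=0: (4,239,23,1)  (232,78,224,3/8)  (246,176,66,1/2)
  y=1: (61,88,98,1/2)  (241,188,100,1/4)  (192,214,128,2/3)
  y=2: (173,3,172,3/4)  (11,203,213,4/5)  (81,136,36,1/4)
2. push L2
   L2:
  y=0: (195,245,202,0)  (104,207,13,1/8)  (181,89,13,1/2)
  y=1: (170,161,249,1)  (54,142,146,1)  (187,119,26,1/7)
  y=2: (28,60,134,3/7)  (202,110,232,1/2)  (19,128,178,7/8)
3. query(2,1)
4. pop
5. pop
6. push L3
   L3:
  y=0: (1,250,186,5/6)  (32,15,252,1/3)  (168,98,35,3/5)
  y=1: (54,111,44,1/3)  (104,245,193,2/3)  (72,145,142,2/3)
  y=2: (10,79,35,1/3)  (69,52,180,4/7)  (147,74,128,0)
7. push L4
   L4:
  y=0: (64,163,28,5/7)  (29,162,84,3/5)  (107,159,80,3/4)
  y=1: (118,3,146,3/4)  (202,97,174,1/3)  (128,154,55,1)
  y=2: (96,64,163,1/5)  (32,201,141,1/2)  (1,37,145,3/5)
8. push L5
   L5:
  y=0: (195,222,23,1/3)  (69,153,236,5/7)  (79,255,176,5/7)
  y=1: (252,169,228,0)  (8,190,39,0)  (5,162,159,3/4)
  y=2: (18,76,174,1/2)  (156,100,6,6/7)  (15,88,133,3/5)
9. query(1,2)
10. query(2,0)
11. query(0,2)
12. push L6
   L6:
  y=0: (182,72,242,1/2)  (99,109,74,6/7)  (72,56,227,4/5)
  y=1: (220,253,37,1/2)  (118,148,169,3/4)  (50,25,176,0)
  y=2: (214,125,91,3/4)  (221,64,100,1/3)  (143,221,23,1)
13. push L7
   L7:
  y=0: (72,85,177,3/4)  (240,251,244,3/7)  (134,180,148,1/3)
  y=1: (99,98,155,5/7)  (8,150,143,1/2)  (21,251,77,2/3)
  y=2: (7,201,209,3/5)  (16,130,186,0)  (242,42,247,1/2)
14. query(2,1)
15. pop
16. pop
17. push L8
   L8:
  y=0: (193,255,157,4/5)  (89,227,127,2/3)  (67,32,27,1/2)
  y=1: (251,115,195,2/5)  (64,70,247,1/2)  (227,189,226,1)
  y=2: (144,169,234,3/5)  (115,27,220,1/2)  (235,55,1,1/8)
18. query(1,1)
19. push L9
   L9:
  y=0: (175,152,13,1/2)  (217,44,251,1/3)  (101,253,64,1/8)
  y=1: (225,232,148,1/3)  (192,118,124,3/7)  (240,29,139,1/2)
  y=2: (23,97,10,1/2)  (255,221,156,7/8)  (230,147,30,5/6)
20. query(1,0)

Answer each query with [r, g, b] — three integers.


(2,1) stack=L1,L2; from [0,0,0]:
L1 α=2/3: [128, 428/3, 256/3]
L2 α=1/7: [955/7, 975/7, 538/7]
= [136, 139, 77]

at x=1,y=2 over L3,L4,L5:
+L3 (α=4/7) → [276/7, 208/7, 720/7]
+L4 (α=1/2) → [250/7, 1615/14, 1707/14]
+L5 (α=6/7) → [6802/49, 10015/98, 2211/98]
rounded: [139, 102, 23]

at x=2,y=0 over L3,L4,L5:
after L3 α=3/5: [504/5, 294/5, 21]
after L4 α=3/4: [2109/20, 2679/20, 261/4]
after L5 α=5/7: [6059/70, 15429/70, 2021/14]
= [87, 220, 144]

at x=0,y=2 over L3,L4,L5:
L3 α=1/3: [10/3, 79/3, 35/3]
L4 α=1/5: [328/15, 508/15, 629/15]
L5 α=1/2: [299/15, 824/15, 3239/30]
= [20, 55, 108]

query (2,1) [L3,L4,L5,L6,L7] — begin 0,0,0
+L3 (α=2/3) → [48, 290/3, 284/3]
+L4 (α=1) → [128, 154, 55]
+L5 (α=3/4) → [143/4, 160, 133]
+L6 (α=0) → [143/4, 160, 133]
+L7 (α=2/3) → [311/12, 662/3, 287/3]
rounded: [26, 221, 96]

(1,1) stack=L3,L4,L5,L8; from [0,0,0]:
L3 α=2/3: [208/3, 490/3, 386/3]
L4 α=1/3: [1022/9, 1271/9, 1294/9]
L5 α=0: [1022/9, 1271/9, 1294/9]
L8 α=1/2: [799/9, 1901/18, 3517/18]
= [89, 106, 195]

query (1,0) [L3,L4,L5,L8,L9] — begin 0,0,0
after L3 α=1/3: [32/3, 5, 84]
after L4 α=3/5: [65/3, 496/5, 84]
after L5 α=5/7: [1165/21, 4817/35, 1348/7]
after L8 α=2/3: [4903/63, 20707/105, 1042/7]
after L9 α=1/3: [23477/189, 46034/315, 3841/21]
→ [124, 146, 183]


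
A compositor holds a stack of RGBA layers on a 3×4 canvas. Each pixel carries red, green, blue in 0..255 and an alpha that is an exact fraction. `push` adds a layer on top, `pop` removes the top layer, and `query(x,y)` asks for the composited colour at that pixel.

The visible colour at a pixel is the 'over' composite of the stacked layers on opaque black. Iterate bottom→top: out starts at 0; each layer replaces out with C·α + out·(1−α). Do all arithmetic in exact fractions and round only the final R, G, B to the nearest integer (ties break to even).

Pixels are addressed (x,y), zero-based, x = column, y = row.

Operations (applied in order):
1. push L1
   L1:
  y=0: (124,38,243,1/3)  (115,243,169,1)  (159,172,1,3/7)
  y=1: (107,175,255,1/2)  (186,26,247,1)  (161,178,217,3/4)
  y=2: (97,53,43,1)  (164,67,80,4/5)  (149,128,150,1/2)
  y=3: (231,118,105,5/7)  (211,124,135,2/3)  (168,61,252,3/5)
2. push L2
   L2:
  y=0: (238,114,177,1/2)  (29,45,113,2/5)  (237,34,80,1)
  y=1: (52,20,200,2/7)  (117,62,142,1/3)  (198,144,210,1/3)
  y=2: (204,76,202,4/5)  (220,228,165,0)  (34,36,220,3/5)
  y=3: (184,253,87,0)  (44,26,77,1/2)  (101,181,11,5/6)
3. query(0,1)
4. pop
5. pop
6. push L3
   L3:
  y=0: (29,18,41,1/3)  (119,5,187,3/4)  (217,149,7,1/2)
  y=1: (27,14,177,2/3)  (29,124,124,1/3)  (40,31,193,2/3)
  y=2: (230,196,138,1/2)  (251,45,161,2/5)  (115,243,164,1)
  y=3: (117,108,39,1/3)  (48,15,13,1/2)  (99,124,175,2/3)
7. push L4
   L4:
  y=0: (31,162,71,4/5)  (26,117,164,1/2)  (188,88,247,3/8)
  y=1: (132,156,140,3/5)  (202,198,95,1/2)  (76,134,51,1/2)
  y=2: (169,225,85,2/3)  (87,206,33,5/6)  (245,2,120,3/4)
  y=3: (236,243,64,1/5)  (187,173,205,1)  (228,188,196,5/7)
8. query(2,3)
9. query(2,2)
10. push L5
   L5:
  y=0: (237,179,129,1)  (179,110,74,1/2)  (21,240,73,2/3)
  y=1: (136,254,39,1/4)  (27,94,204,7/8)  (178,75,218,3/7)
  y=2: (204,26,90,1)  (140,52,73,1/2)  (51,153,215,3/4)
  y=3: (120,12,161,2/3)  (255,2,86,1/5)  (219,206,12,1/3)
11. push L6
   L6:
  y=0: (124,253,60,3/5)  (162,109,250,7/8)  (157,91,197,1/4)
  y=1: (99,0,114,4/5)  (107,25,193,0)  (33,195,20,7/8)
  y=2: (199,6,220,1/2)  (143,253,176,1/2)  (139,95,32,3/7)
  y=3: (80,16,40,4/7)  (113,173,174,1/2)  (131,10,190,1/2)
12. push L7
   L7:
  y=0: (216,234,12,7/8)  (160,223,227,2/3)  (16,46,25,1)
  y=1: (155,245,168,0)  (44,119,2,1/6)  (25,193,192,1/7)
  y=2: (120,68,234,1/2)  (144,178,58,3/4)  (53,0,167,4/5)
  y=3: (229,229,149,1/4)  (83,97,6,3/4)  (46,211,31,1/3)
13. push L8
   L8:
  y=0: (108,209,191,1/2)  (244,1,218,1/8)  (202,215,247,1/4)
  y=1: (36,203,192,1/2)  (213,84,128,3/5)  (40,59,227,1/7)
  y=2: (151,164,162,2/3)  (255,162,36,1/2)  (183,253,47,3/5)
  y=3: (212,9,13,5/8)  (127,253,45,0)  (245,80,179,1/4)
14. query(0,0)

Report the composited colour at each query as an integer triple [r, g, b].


(0,1) stack=L1,L2; from [0,0,0]:
L1 α=1/2: [107/2, 175/2, 255/2]
L2 α=2/7: [743/14, 955/14, 2075/14]
→ [53, 68, 148]

at x=2,y=3 over L3,L4:
L3 α=2/3: [66, 248/3, 350/3]
L4 α=5/7: [1272/7, 3316/21, 520/3]
rounded: [182, 158, 173]

at x=2,y=2 over L3,L4:
+L3 (α=1) → [115, 243, 164]
+L4 (α=3/4) → [425/2, 249/4, 131]
= [212, 62, 131]

at x=0,y=0 over L3,L4,L5,L6,L7,L8:
+L3 (α=1/3) → [29/3, 6, 41/3]
+L4 (α=4/5) → [401/15, 654/5, 893/15]
+L5 (α=1) → [237, 179, 129]
+L6 (α=3/5) → [846/5, 1117/5, 438/5]
+L7 (α=7/8) → [4203/20, 9307/40, 429/20]
+L8 (α=1/2) → [6363/40, 17667/80, 4249/40]
= [159, 221, 106]


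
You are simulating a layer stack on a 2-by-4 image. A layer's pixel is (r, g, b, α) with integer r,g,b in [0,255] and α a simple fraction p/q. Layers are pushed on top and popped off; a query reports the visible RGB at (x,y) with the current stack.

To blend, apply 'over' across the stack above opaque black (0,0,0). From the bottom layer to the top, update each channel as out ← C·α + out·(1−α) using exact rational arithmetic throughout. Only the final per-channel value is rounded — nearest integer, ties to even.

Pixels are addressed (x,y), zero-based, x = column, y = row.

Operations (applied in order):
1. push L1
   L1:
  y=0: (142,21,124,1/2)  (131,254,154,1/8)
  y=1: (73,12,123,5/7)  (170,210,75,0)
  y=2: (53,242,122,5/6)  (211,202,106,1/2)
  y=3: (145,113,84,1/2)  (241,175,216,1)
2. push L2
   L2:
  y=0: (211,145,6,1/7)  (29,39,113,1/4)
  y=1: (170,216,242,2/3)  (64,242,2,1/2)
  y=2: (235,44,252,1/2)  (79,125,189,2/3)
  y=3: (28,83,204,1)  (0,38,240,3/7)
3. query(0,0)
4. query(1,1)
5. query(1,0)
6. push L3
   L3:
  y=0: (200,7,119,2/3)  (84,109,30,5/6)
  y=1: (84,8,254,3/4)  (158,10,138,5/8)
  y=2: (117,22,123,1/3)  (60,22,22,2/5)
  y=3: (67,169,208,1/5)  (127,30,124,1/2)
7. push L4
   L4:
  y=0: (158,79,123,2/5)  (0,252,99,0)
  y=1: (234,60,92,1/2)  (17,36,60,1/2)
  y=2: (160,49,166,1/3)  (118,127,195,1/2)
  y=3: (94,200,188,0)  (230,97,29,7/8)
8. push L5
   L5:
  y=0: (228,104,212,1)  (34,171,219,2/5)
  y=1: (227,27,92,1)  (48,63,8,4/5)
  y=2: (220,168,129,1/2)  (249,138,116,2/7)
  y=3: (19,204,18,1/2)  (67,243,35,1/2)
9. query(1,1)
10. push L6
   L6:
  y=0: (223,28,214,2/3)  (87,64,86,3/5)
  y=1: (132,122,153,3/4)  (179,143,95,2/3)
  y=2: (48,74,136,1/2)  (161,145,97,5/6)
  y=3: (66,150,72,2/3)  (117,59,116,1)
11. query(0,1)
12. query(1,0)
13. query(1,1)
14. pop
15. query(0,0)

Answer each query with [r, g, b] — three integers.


(0,0) stack=L1,L2; from [0,0,0]:
+L1 (α=1/2) → [71, 21/2, 62]
+L2 (α=1/7) → [91, 208/7, 54]
= [91, 30, 54]

at x=1,y=1 over L1,L2:
L1 α=0: [0, 0, 0]
L2 α=1/2: [32, 121, 1]
→ [32, 121, 1]

at x=1,y=0 over L1,L2:
+L1 (α=1/8) → [131/8, 127/4, 77/4]
+L2 (α=1/4) → [625/32, 537/16, 683/16]
→ [20, 34, 43]

at x=1,y=1 over L1,L2,L3,L4,L5:
L1 α=0: [0, 0, 0]
L2 α=1/2: [32, 121, 1]
L3 α=5/8: [443/4, 413/8, 693/8]
L4 α=1/2: [511/8, 701/16, 1173/16]
L5 α=4/5: [2047/40, 4733/80, 337/16]
→ [51, 59, 21]

at x=0,y=1 over L1,L2,L3,L4,L5,L6:
after L1 α=5/7: [365/7, 60/7, 615/7]
after L2 α=2/3: [915/7, 1028/7, 4003/21]
after L3 α=3/4: [2679/28, 299/7, 20005/84]
after L4 α=1/2: [9231/56, 719/14, 27733/168]
after L5 α=1: [227, 27, 92]
after L6 α=3/4: [623/4, 393/4, 551/4]
→ [156, 98, 138]

(1,0) stack=L1,L2,L3,L4,L5,L6; from [0,0,0]:
L1 α=1/8: [131/8, 127/4, 77/4]
L2 α=1/4: [625/32, 537/16, 683/16]
L3 α=5/6: [14065/192, 9257/96, 3083/96]
L4 α=0: [14065/192, 9257/96, 3083/96]
L5 α=2/5: [18417/320, 20201/160, 17099/160]
L6 α=3/5: [60177/800, 35561/400, 37739/400]
rounded: [75, 89, 94]

at x=1,y=1 over L1,L2,L3,L4,L5,L6:
+L1 (α=0) → [0, 0, 0]
+L2 (α=1/2) → [32, 121, 1]
+L3 (α=5/8) → [443/4, 413/8, 693/8]
+L4 (α=1/2) → [511/8, 701/16, 1173/16]
+L5 (α=4/5) → [2047/40, 4733/80, 337/16]
+L6 (α=2/3) → [16367/120, 27613/240, 3377/48]
→ [136, 115, 70]

at x=0,y=0 over L1,L2,L3,L4,L5:
after L1 α=1/2: [71, 21/2, 62]
after L2 α=1/7: [91, 208/7, 54]
after L3 α=2/3: [491/3, 102/7, 292/3]
after L4 α=2/5: [807/5, 1412/35, 538/5]
after L5 α=1: [228, 104, 212]
→ [228, 104, 212]


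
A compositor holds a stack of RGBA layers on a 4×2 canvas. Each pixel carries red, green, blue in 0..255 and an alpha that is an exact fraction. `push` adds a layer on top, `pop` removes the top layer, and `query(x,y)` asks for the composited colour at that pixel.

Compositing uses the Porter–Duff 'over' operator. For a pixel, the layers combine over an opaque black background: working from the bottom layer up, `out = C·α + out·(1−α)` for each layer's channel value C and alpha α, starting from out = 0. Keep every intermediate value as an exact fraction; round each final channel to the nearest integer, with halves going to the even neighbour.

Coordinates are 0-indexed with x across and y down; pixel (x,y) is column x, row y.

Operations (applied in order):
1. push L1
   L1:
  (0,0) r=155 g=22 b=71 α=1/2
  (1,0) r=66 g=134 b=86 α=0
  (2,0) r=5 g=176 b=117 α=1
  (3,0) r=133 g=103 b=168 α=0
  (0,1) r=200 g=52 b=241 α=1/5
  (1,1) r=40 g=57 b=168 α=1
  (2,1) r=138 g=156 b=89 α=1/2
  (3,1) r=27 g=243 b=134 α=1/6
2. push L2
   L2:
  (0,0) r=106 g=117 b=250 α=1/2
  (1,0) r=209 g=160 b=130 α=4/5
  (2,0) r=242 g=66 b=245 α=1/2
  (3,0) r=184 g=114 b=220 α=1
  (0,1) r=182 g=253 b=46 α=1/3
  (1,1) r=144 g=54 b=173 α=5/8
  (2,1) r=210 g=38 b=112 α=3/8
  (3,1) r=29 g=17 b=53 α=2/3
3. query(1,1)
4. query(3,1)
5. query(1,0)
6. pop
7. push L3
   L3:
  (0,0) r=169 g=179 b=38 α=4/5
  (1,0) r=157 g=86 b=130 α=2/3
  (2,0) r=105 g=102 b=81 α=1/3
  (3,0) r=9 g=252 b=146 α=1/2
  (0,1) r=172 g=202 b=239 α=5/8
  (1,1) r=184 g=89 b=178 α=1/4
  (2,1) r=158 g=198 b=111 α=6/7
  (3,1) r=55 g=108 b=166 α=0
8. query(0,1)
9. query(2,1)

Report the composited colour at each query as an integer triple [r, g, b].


(1,1) stack=L1,L2; from [0,0,0]:
+L1 (α=1) → [40, 57, 168]
+L2 (α=5/8) → [105, 441/8, 1369/8]
= [105, 55, 171]

(3,1) stack=L1,L2; from [0,0,0]:
L1 α=1/6: [9/2, 81/2, 67/3]
L2 α=2/3: [125/6, 149/6, 385/9]
→ [21, 25, 43]

at x=1,y=0 over L1,L2:
+L1 (α=0) → [0, 0, 0]
+L2 (α=4/5) → [836/5, 128, 104]
→ [167, 128, 104]

at x=0,y=1 over L1,L3:
after L1 α=1/5: [40, 52/5, 241/5]
after L3 α=5/8: [245/2, 2603/20, 3349/20]
→ [122, 130, 167]

(2,1) stack=L1,L3; from [0,0,0]:
after L1 α=1/2: [69, 78, 89/2]
after L3 α=6/7: [1017/7, 1266/7, 203/2]
rounded: [145, 181, 102]


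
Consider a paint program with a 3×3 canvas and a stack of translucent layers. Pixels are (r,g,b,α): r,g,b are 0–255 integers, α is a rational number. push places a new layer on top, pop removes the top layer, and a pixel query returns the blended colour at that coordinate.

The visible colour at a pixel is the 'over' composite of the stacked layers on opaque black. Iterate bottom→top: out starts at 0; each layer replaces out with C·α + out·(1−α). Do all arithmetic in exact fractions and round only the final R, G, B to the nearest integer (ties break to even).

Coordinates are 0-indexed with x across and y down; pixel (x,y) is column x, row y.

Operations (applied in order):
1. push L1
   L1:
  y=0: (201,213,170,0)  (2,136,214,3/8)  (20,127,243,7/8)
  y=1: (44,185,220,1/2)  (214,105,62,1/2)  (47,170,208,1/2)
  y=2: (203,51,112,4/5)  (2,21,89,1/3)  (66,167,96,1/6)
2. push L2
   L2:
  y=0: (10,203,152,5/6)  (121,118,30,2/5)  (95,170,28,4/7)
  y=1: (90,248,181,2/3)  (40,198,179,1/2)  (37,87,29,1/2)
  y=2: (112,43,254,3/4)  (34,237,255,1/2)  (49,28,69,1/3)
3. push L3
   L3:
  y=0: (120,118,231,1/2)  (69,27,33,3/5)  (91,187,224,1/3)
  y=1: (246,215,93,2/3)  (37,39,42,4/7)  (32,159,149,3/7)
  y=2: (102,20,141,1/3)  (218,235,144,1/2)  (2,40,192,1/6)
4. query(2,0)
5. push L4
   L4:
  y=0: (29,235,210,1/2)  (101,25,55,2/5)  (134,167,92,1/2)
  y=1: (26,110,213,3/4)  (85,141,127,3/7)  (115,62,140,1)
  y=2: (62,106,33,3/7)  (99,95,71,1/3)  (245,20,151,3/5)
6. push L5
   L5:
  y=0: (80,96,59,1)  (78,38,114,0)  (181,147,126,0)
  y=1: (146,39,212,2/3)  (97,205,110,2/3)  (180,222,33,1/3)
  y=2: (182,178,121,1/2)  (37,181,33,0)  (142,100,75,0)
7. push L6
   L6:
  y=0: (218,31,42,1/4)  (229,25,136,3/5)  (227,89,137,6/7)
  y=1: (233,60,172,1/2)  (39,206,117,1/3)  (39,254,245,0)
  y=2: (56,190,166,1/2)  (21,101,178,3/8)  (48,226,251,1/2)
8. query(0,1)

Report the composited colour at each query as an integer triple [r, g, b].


at x=2,y=0 over L1,L2,L3:
L1 α=7/8: [35/2, 889/8, 1701/8]
L2 α=4/7: [865/14, 8107/56, 857/8]
L3 α=1/3: [1502/21, 13343/84, 1753/12]
→ [72, 159, 146]

(0,1) stack=L1,L2,L3,L4,L5,L6; from [0,0,0]:
+L1 (α=1/2) → [22, 185/2, 110]
+L2 (α=2/3) → [202/3, 1177/6, 472/3]
+L3 (α=2/3) → [1678/9, 3757/18, 1030/9]
+L4 (α=3/4) → [595/9, 9697/72, 6781/36]
+L5 (α=2/3) → [3223/27, 15313/216, 22045/108]
+L6 (α=1/2) → [4757/27, 28273/432, 40621/216]
rounded: [176, 65, 188]


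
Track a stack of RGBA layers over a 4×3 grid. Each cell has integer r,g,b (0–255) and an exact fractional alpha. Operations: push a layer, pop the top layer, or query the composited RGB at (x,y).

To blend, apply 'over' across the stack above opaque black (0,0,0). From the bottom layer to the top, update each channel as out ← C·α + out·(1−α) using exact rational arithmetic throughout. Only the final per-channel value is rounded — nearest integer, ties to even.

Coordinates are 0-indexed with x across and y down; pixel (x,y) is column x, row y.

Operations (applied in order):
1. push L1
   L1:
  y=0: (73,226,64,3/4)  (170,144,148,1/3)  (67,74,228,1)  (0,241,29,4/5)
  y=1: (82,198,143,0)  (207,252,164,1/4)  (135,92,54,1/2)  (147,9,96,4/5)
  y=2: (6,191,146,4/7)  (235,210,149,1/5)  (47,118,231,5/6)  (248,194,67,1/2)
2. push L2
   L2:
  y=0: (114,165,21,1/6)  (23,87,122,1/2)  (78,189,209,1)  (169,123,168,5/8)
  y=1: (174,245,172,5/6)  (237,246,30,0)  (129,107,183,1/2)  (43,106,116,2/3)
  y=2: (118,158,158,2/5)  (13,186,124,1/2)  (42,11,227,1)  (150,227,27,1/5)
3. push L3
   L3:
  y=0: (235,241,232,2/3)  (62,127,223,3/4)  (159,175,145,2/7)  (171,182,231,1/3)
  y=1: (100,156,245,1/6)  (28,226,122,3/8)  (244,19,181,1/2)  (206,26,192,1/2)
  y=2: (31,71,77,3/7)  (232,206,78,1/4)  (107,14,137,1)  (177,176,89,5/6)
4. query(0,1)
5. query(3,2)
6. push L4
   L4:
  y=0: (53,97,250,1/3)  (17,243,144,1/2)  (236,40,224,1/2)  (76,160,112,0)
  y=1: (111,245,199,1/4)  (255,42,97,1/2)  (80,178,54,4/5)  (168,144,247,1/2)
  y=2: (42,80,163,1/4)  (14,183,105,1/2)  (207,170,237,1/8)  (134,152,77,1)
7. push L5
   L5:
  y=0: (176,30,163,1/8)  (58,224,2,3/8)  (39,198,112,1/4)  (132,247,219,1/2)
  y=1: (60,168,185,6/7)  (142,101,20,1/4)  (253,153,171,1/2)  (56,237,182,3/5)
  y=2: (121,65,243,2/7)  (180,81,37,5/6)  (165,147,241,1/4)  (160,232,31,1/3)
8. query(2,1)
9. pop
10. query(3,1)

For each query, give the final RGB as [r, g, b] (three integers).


(0,1) stack=L1,L2,L3; from [0,0,0]:
+L1 (α=0) → [0, 0, 0]
+L2 (α=5/6) → [145, 1225/6, 430/3]
+L3 (α=1/6) → [275/2, 7061/36, 2885/18]
→ [138, 196, 160]

query (3,2) [L1,L2,L3] — begin 0,0,0
L1 α=1/2: [124, 97, 67/2]
L2 α=1/5: [646/5, 123, 161/5]
L3 α=5/6: [5071/30, 1003/6, 1193/15]
rounded: [169, 167, 80]

(2,1) stack=L1,L2,L3,L4,L5; from [0,0,0]:
+L1 (α=1/2) → [135/2, 46, 27]
+L2 (α=1/2) → [393/4, 153/2, 105]
+L3 (α=1/2) → [1369/8, 191/4, 143]
+L4 (α=4/5) → [3929/40, 3039/20, 359/5]
+L5 (α=1/2) → [14049/80, 6099/40, 607/5]
→ [176, 152, 121]

(3,1) stack=L1,L2,L3,L4; from [0,0,0]:
L1 α=4/5: [588/5, 36/5, 384/5]
L2 α=2/3: [1018/15, 1096/15, 1544/15]
L3 α=1/2: [2054/15, 743/15, 2212/15]
L4 α=1/2: [2287/15, 2903/30, 5917/30]
→ [152, 97, 197]


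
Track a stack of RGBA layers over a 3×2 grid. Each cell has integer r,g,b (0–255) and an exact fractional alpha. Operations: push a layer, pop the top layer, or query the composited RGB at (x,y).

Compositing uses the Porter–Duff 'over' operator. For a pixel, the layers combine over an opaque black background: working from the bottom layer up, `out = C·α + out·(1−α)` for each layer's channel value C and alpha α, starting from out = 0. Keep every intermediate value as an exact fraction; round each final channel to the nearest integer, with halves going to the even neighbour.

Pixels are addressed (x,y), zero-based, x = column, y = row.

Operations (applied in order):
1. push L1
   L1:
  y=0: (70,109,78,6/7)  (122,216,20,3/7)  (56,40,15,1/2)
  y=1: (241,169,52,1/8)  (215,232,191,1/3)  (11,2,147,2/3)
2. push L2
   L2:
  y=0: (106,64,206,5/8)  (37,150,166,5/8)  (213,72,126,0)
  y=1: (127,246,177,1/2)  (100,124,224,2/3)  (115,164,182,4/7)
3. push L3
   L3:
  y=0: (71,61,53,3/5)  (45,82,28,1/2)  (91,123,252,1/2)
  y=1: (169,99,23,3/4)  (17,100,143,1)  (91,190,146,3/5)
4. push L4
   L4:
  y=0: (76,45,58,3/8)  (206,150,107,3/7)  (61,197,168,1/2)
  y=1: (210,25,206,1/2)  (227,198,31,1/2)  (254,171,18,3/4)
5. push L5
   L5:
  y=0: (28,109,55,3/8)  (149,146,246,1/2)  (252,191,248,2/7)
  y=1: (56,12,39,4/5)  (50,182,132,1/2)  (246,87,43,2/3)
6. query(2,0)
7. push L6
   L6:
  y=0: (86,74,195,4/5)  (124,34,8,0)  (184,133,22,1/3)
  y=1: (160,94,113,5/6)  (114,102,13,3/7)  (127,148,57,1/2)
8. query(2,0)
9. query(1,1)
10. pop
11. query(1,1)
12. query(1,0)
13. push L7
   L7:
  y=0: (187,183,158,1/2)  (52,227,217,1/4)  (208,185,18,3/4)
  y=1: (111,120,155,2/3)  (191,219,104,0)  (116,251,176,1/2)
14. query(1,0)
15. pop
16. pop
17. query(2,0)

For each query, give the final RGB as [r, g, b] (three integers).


(2,0) stack=L1,L2,L3,L4,L5; from [0,0,0]:
L1 α=1/2: [28, 20, 15/2]
L2 α=0: [28, 20, 15/2]
L3 α=1/2: [119/2, 143/2, 519/4]
L4 α=1/2: [241/4, 537/4, 1191/8]
L5 α=2/7: [3221/28, 4213/28, 9923/56]
rounded: [115, 150, 177]

at x=2,y=0 over L1,L2,L3,L4,L5,L6:
+L1 (α=1/2) → [28, 20, 15/2]
+L2 (α=0) → [28, 20, 15/2]
+L3 (α=1/2) → [119/2, 143/2, 519/4]
+L4 (α=1/2) → [241/4, 537/4, 1191/8]
+L5 (α=2/7) → [3221/28, 4213/28, 9923/56]
+L6 (α=1/3) → [5797/42, 2025/14, 3513/28]
rounded: [138, 145, 125]

query (1,1) [L1,L2,L3,L4,L5,L6] — begin 0,0,0
after L1 α=1/3: [215/3, 232/3, 191/3]
after L2 α=2/3: [815/9, 976/9, 1535/9]
after L3 α=1: [17, 100, 143]
after L4 α=1/2: [122, 149, 87]
after L5 α=1/2: [86, 331/2, 219/2]
after L6 α=3/7: [98, 968/7, 477/7]
→ [98, 138, 68]

(1,1) stack=L1,L2,L3,L4,L5; from [0,0,0]:
after L1 α=1/3: [215/3, 232/3, 191/3]
after L2 α=2/3: [815/9, 976/9, 1535/9]
after L3 α=1: [17, 100, 143]
after L4 α=1/2: [122, 149, 87]
after L5 α=1/2: [86, 331/2, 219/2]
→ [86, 166, 110]

at x=1,y=0 over L1,L2,L3,L4,L5:
+L1 (α=3/7) → [366/7, 648/7, 60/7]
+L2 (α=5/8) → [2393/56, 3597/28, 2995/28]
+L3 (α=1/2) → [4913/112, 5893/56, 3779/56]
+L4 (α=3/7) → [22217/196, 12193/98, 8273/98]
+L5 (α=1/2) → [51421/392, 26501/196, 32381/196]
rounded: [131, 135, 165]

(1,0) stack=L1,L2,L3,L4,L5,L7; from [0,0,0]:
L1 α=3/7: [366/7, 648/7, 60/7]
L2 α=5/8: [2393/56, 3597/28, 2995/28]
L3 α=1/2: [4913/112, 5893/56, 3779/56]
L4 α=3/7: [22217/196, 12193/98, 8273/98]
L5 α=1/2: [51421/392, 26501/196, 32381/196]
L7 α=1/4: [174647/1568, 123995/784, 139675/784]
= [111, 158, 178]

query (2,0) [L1,L2,L3,L4] — begin 0,0,0
after L1 α=1/2: [28, 20, 15/2]
after L2 α=0: [28, 20, 15/2]
after L3 α=1/2: [119/2, 143/2, 519/4]
after L4 α=1/2: [241/4, 537/4, 1191/8]
= [60, 134, 149]


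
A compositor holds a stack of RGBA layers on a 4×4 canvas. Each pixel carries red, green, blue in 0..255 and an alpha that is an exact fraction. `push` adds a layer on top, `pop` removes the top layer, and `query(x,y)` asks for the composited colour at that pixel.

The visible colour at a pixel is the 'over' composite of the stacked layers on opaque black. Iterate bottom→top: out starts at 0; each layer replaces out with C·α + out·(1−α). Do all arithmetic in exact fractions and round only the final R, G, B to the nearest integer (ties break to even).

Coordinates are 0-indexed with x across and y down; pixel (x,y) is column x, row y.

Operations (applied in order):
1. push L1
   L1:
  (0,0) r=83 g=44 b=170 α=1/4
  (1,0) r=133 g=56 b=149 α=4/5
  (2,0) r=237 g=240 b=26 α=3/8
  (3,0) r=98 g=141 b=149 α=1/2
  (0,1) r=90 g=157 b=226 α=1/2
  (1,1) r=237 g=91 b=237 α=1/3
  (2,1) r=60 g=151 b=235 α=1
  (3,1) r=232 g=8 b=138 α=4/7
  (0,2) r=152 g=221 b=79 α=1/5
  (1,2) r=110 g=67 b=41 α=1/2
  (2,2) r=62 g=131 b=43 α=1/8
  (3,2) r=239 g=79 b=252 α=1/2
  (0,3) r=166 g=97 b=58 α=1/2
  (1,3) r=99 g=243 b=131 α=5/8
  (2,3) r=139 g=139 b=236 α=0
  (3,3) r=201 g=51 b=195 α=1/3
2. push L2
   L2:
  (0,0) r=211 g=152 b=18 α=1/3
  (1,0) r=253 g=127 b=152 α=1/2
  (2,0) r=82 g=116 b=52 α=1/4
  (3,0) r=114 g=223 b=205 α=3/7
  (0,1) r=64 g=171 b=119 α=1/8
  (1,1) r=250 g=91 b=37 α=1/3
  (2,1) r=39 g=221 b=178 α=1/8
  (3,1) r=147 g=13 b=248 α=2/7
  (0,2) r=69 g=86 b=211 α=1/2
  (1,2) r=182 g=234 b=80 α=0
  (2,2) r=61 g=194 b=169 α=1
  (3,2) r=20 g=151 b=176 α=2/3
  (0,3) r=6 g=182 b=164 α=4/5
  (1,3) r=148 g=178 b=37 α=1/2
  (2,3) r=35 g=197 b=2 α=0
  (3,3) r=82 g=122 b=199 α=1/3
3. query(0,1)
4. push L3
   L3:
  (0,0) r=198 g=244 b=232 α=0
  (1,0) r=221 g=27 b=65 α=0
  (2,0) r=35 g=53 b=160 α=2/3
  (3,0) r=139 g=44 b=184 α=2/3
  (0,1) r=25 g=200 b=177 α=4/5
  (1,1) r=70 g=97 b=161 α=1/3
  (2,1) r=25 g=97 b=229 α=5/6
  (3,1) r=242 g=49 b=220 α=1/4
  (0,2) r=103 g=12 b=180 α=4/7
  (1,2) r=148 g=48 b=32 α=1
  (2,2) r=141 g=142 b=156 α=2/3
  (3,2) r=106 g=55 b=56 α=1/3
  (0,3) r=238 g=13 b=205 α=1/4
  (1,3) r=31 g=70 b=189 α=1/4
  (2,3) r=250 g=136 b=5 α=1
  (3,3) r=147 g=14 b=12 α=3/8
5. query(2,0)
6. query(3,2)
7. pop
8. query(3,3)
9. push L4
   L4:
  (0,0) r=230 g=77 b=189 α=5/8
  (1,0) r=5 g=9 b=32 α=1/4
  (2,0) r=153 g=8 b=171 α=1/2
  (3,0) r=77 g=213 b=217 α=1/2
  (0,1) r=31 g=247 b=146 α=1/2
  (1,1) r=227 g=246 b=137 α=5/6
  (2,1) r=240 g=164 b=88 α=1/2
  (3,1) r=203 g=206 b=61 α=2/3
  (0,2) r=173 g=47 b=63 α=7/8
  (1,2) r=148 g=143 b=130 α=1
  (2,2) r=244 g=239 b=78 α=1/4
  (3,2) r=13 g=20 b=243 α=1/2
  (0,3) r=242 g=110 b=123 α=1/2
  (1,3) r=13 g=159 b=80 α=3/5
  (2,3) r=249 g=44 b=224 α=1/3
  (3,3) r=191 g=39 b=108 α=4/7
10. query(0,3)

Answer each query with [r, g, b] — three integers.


query (0,1) [L1,L2] — begin 0,0,0
+L1 (α=1/2) → [45, 157/2, 113]
+L2 (α=1/8) → [379/8, 1441/16, 455/4]
= [47, 90, 114]

(2,0) stack=L1,L2,L3; from [0,0,0]:
after L1 α=3/8: [711/8, 90, 39/4]
after L2 α=1/4: [2789/32, 193/2, 325/16]
after L3 α=2/3: [5029/96, 135/2, 1815/16]
→ [52, 68, 113]

query (3,2) [L1,L2,L3] — begin 0,0,0
after L1 α=1/2: [239/2, 79/2, 126]
after L2 α=2/3: [319/6, 683/6, 478/3]
after L3 α=1/3: [637/9, 848/9, 1124/9]
rounded: [71, 94, 125]

at x=3,y=3 over L1,L2:
+L1 (α=1/3) → [67, 17, 65]
+L2 (α=1/3) → [72, 52, 329/3]
→ [72, 52, 110]

query (0,3) [L1,L2,L4] — begin 0,0,0
+L1 (α=1/2) → [83, 97/2, 29]
+L2 (α=4/5) → [107/5, 1553/10, 137]
+L4 (α=1/2) → [1317/10, 2653/20, 130]
rounded: [132, 133, 130]


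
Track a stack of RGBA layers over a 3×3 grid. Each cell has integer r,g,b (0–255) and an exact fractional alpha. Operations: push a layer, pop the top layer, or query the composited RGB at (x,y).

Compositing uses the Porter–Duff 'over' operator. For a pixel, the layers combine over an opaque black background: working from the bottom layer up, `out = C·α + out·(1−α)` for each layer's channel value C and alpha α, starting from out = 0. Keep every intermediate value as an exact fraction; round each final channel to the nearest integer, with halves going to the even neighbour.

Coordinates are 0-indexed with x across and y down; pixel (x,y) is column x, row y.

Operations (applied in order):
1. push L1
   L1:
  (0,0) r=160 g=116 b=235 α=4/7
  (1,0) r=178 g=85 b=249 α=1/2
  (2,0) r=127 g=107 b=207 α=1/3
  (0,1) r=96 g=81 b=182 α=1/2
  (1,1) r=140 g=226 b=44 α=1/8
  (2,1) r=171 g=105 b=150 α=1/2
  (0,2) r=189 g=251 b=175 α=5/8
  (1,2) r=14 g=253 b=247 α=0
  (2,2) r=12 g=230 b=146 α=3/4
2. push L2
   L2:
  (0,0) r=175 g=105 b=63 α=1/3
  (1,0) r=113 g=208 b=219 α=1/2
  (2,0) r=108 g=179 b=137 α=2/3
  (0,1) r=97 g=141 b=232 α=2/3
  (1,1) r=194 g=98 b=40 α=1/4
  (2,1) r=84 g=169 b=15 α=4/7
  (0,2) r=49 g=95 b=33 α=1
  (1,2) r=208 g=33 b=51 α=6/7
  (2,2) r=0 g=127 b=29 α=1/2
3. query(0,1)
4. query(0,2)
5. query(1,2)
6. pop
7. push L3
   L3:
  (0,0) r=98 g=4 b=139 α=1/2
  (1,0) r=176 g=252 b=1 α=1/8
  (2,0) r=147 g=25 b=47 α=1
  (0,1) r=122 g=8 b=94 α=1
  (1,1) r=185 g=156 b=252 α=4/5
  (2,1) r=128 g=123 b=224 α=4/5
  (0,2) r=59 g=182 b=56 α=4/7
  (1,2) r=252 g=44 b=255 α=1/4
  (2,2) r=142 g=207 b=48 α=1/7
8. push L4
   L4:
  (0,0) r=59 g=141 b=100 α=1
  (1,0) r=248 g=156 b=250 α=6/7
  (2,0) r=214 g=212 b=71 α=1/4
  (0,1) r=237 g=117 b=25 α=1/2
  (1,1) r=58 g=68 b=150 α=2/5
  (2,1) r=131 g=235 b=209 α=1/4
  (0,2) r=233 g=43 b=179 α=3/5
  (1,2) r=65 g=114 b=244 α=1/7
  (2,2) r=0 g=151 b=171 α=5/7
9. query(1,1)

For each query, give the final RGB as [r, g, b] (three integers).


(0,1) stack=L1,L2; from [0,0,0]:
L1 α=1/2: [48, 81/2, 91]
L2 α=2/3: [242/3, 215/2, 185]
→ [81, 108, 185]

(0,2) stack=L1,L2; from [0,0,0]:
after L1 α=5/8: [945/8, 1255/8, 875/8]
after L2 α=1: [49, 95, 33]
= [49, 95, 33]

(1,2) stack=L1,L2; from [0,0,0]:
after L1 α=0: [0, 0, 0]
after L2 α=6/7: [1248/7, 198/7, 306/7]
= [178, 28, 44]

query (1,1) [L1,L3,L4] — begin 0,0,0
after L1 α=1/8: [35/2, 113/4, 11/2]
after L3 α=4/5: [303/2, 2609/20, 2027/10]
after L4 α=2/5: [1141/10, 10547/100, 9081/50]
→ [114, 105, 182]


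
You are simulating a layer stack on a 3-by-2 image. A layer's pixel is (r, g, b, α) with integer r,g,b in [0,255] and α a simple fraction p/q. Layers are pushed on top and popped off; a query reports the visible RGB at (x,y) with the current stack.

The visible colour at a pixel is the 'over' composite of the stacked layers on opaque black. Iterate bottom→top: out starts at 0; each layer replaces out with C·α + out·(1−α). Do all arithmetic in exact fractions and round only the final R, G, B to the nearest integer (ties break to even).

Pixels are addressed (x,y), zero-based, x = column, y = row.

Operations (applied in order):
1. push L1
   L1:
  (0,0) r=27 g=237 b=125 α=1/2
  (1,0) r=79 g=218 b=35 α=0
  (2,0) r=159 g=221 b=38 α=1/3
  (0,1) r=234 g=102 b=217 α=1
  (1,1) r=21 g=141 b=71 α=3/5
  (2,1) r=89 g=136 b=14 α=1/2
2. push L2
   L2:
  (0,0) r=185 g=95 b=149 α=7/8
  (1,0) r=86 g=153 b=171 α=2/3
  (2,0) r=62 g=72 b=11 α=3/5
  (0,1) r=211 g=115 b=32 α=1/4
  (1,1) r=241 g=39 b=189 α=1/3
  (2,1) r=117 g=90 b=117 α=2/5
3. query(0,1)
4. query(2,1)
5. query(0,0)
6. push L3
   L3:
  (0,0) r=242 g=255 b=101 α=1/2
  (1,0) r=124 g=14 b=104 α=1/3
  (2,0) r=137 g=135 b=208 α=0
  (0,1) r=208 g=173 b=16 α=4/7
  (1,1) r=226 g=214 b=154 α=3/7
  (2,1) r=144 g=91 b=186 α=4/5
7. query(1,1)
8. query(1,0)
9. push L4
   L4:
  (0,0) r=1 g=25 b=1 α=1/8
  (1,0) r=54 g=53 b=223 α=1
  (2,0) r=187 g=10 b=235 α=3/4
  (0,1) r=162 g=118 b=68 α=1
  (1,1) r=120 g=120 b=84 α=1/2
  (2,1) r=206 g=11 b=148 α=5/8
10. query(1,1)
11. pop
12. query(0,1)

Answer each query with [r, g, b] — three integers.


query (0,1) [L1,L2] — begin 0,0,0
after L1 α=1: [234, 102, 217]
after L2 α=1/4: [913/4, 421/4, 683/4]
rounded: [228, 105, 171]

query (2,1) [L1,L2] — begin 0,0,0
after L1 α=1/2: [89/2, 68, 7]
after L2 α=2/5: [147/2, 384/5, 51]
→ [74, 77, 51]

query (0,0) [L1,L2] — begin 0,0,0
L1 α=1/2: [27/2, 237/2, 125/2]
L2 α=7/8: [2617/16, 1567/16, 2211/16]
rounded: [164, 98, 138]

query (1,1) [L1,L2,L3] — begin 0,0,0
after L1 α=3/5: [63/5, 423/5, 213/5]
after L2 α=1/3: [1331/15, 347/5, 457/5]
after L3 α=3/7: [15494/105, 4598/35, 4138/35]
rounded: [148, 131, 118]

at x=1,y=0 over L1,L2,L3:
L1 α=0: [0, 0, 0]
L2 α=2/3: [172/3, 102, 114]
L3 α=1/3: [716/9, 218/3, 332/3]
rounded: [80, 73, 111]

query (1,1) [L1,L2,L3,L4] — begin 0,0,0
+L1 (α=3/5) → [63/5, 423/5, 213/5]
+L2 (α=1/3) → [1331/15, 347/5, 457/5]
+L3 (α=3/7) → [15494/105, 4598/35, 4138/35]
+L4 (α=1/2) → [14047/105, 4399/35, 3539/35]
rounded: [134, 126, 101]

query (0,1) [L1,L2,L3] — begin 0,0,0
after L1 α=1: [234, 102, 217]
after L2 α=1/4: [913/4, 421/4, 683/4]
after L3 α=4/7: [6067/28, 4031/28, 2305/28]
→ [217, 144, 82]


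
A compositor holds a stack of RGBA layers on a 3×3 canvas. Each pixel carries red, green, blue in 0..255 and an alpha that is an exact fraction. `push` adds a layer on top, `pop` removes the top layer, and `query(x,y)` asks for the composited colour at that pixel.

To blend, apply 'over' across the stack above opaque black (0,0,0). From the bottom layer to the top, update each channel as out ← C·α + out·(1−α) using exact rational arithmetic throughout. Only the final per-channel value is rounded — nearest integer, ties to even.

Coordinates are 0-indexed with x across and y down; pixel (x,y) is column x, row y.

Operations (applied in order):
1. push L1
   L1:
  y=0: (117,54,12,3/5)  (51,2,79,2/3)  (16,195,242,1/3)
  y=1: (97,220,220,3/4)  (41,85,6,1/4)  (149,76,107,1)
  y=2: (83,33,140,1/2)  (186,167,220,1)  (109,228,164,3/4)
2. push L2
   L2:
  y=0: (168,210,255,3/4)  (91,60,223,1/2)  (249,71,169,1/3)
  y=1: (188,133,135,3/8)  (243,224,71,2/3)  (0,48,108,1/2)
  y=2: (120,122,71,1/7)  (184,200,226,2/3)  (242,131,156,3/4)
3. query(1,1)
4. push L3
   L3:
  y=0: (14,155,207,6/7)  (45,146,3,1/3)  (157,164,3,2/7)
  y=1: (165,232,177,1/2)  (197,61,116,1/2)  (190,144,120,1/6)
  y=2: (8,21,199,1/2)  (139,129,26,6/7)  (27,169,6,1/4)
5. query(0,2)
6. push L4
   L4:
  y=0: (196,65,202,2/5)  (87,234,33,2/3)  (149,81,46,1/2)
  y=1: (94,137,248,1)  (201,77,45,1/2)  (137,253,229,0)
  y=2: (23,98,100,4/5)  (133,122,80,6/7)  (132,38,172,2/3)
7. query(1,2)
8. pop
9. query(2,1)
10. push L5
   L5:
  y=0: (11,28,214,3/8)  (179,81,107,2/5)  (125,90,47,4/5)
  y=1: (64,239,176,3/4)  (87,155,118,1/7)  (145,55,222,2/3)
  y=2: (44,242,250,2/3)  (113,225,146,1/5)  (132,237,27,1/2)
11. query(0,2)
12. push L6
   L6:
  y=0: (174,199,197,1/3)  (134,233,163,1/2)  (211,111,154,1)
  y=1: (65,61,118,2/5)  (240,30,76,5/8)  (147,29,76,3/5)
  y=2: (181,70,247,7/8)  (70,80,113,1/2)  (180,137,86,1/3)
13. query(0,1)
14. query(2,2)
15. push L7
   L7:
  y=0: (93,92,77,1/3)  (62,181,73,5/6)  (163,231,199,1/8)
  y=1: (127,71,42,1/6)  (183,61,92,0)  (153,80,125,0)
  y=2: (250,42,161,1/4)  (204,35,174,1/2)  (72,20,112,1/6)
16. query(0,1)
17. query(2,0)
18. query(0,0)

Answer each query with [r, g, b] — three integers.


at x=1,y=1 over L1,L2:
after L1 α=1/4: [41/4, 85/4, 3/2]
after L2 α=2/3: [1985/12, 1877/12, 287/6]
→ [165, 156, 48]

at x=0,y=2 over L1,L2,L3:
+L1 (α=1/2) → [83/2, 33/2, 70]
+L2 (α=1/7) → [369/7, 221/7, 491/7]
+L3 (α=1/2) → [425/14, 184/7, 942/7]
rounded: [30, 26, 135]

at x=1,y=2 over L1,L2,L3,L4:
after L1 α=1: [186, 167, 220]
after L2 α=2/3: [554/3, 189, 224]
after L3 α=6/7: [3056/21, 963/7, 380/7]
after L4 α=6/7: [19814/147, 6087/49, 3740/49]
rounded: [135, 124, 76]

(2,1) stack=L1,L2,L3; from [0,0,0]:
+L1 (α=1) → [149, 76, 107]
+L2 (α=1/2) → [149/2, 62, 215/2]
+L3 (α=1/6) → [375/4, 227/3, 1315/12]
rounded: [94, 76, 110]

(0,2) stack=L1,L2,L3,L5; from [0,0,0]:
L1 α=1/2: [83/2, 33/2, 70]
L2 α=1/7: [369/7, 221/7, 491/7]
L3 α=1/2: [425/14, 184/7, 942/7]
L5 α=2/3: [1657/42, 3572/21, 4442/21]
→ [39, 170, 212]

at x=0,y=1 over L1,L2,L3,L5,L6:
L1 α=3/4: [291/4, 165, 165]
L2 α=3/8: [3711/32, 153, 615/4]
L3 α=1/2: [8991/64, 385/2, 1323/8]
L5 α=3/4: [21279/256, 1819/8, 5547/32]
L6 α=2/5: [97117/1280, 6433/40, 24193/160]
= [76, 161, 151]

(2,2) stack=L1,L2,L3,L5,L6; from [0,0,0]:
after L1 α=3/4: [327/4, 171, 123]
after L2 α=3/4: [3231/16, 141, 591/4]
after L3 α=1/4: [10125/64, 148, 1797/16]
after L5 α=1/2: [18573/128, 385/2, 2229/32]
after L6 α=1/3: [10031/64, 174, 3605/48]
rounded: [157, 174, 75]

at x=0,y=1 over L1,L2,L3,L5,L6,L7:
after L1 α=3/4: [291/4, 165, 165]
after L2 α=3/8: [3711/32, 153, 615/4]
after L3 α=1/2: [8991/64, 385/2, 1323/8]
after L5 α=3/4: [21279/256, 1819/8, 5547/32]
after L6 α=2/5: [97117/1280, 6433/40, 24193/160]
after L7 α=1/6: [129629/1536, 7001/48, 25537/192]
→ [84, 146, 133]

query (2,0) [L1,L2,L3,L5,L6,L7] — begin 0,0,0
+L1 (α=1/3) → [16/3, 65, 242/3]
+L2 (α=1/3) → [779/9, 67, 991/9]
+L3 (α=2/7) → [6721/63, 663/7, 5009/63]
+L5 (α=4/5) → [38221/315, 3183/35, 16853/315]
+L6 (α=1) → [211, 111, 154]
+L7 (α=1/8) → [205, 126, 1277/8]
→ [205, 126, 160]

(0,0) stack=L1,L2,L3,L5,L6,L7; from [0,0,0]:
after L1 α=3/5: [351/5, 162/5, 36/5]
after L2 α=3/4: [2871/20, 828/5, 3861/20]
after L3 α=6/7: [4551/140, 5478/35, 28701/140]
after L5 α=3/8: [5475/224, 3033/28, 46677/224]
after L6 α=1/3: [8321/112, 5819/42, 68741/336]
after L7 α=1/3: [13529/168, 7751/63, 81677/504]
rounded: [81, 123, 162]
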